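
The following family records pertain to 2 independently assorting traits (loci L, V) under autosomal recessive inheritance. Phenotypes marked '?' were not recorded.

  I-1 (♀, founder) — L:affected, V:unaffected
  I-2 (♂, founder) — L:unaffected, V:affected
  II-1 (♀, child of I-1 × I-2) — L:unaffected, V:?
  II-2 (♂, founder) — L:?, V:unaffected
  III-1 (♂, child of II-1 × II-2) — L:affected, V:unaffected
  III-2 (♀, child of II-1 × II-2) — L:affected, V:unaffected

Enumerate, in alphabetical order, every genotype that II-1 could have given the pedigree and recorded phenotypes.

L/I-1 aff ·: ll
L/I-2 un ·: LL|Ll
L/II-1 un I-1×I-2: Ll
L/II-2 ? ·: Ll|ll
L/III-1 aff II-1×II-2: ll
L/III-2 aff II-1×II-2: ll
⇒ L over [I-1,I-2,II-1,II-2,III-1,III-2]: 4 consistent
V/I-1 un ·: VV|Vv
V/I-2 aff ·: vv
V/II-1 ? I-1×I-2: Vv|vv
V/II-2 un ·: VV|Vv
V/III-1 un II-1×II-2: VV|Vv
V/III-2 un II-1×II-2: VV|Vv
⇒ V over [I-1,I-2,II-1,II-2,III-1,III-2]: 18 consistent

II-1 ∈ {Ll Vv, Ll vv}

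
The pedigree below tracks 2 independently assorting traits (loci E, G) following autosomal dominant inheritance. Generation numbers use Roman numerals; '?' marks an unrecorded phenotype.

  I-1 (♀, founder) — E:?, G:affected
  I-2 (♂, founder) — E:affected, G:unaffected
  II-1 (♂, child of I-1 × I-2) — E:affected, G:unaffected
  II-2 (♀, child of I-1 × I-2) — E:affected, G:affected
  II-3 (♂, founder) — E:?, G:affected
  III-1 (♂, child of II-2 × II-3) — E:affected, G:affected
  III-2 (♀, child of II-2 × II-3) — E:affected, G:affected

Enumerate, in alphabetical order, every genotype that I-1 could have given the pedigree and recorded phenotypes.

I-1 ∈ {EE Gg, Ee Gg, ee Gg}

E/I-1 ? ·: ee|Ee|EE
E/I-2 aff ·: Ee|EE
E/II-1 aff I-1×I-2: Ee|EE
E/II-2 aff I-1×I-2: Ee|EE
E/II-3 ? ·: ee|Ee|EE
E/III-1 aff II-2×II-3: Ee|EE
E/III-2 aff II-2×II-3: Ee|EE
⇒ E over [I-1,I-2,II-1,II-2,II-3,III-1,III-2]: 114 consistent
G/I-1 aff ·: Gg
G/I-2 un ·: gg
G/II-1 un I-1×I-2: gg
G/II-2 aff I-1×I-2: Gg
G/II-3 aff ·: Gg|GG
G/III-1 aff II-2×II-3: Gg|GG
G/III-2 aff II-2×II-3: Gg|GG
⇒ G over [I-1,I-2,II-1,II-2,II-3,III-1,III-2]: 8 consistent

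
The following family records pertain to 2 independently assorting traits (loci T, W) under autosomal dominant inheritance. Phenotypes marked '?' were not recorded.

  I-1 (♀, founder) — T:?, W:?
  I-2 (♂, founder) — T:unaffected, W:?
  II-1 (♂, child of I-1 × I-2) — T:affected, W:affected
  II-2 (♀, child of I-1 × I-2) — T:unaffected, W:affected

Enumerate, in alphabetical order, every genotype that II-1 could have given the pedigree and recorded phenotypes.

T/I-1 ? ·: Tt
T/I-2 un ·: tt
T/II-1 aff I-1×I-2: Tt
T/II-2 un I-1×I-2: tt
⇒ T over [I-1,I-2,II-1,II-2]: 1 consistent
W/I-1 ? ·: ww|Ww|WW
W/I-2 ? ·: ww|Ww|WW
W/II-1 aff I-1×I-2: Ww|WW
W/II-2 aff I-1×I-2: Ww|WW
⇒ W over [I-1,I-2,II-1,II-2]: 17 consistent

II-1 ∈ {Tt WW, Tt Ww}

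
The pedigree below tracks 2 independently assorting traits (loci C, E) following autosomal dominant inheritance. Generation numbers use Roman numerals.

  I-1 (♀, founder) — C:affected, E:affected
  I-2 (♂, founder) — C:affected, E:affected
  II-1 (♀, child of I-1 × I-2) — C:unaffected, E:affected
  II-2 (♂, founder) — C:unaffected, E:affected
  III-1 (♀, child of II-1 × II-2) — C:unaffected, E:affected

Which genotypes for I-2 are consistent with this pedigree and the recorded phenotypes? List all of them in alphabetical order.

C/I-1 aff ·: Cc
C/I-2 aff ·: Cc
C/II-1 un I-1×I-2: cc
C/II-2 un ·: cc
C/III-1 un II-1×II-2: cc
⇒ C over [I-1,I-2,II-1,II-2,III-1]: 1 consistent
E/I-1 aff ·: Ee|EE
E/I-2 aff ·: Ee|EE
E/II-1 aff I-1×I-2: Ee|EE
E/II-2 aff ·: Ee|EE
E/III-1 aff II-1×II-2: Ee|EE
⇒ E over [I-1,I-2,II-1,II-2,III-1]: 24 consistent

I-2 ∈ {Cc EE, Cc Ee}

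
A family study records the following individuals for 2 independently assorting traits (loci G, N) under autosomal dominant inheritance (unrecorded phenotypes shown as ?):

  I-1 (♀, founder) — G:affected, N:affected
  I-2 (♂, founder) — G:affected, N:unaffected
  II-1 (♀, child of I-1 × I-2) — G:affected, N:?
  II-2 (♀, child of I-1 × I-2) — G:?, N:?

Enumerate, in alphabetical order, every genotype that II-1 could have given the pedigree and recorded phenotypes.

II-1 ∈ {GG Nn, GG nn, Gg Nn, Gg nn}

G/I-1 aff ·: Gg|GG
G/I-2 aff ·: Gg|GG
G/II-1 aff I-1×I-2: Gg|GG
G/II-2 ? I-1×I-2: gg|Gg|GG
⇒ G over [I-1,I-2,II-1,II-2]: 15 consistent
N/I-1 aff ·: Nn|NN
N/I-2 un ·: nn
N/II-1 ? I-1×I-2: nn|Nn
N/II-2 ? I-1×I-2: nn|Nn
⇒ N over [I-1,I-2,II-1,II-2]: 5 consistent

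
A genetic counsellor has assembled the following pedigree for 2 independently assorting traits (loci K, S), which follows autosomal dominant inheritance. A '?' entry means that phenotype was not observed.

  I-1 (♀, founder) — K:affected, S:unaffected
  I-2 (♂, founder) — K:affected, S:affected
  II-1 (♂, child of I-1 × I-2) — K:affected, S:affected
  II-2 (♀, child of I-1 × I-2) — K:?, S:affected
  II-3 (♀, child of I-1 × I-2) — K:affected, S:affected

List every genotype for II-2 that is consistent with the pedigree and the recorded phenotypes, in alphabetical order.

K/I-1 aff ·: Kk|KK
K/I-2 aff ·: Kk|KK
K/II-1 aff I-1×I-2: Kk|KK
K/II-2 ? I-1×I-2: kk|Kk|KK
K/II-3 aff I-1×I-2: Kk|KK
⇒ K over [I-1,I-2,II-1,II-2,II-3]: 29 consistent
S/I-1 un ·: ss
S/I-2 aff ·: Ss|SS
S/II-1 aff I-1×I-2: Ss
S/II-2 aff I-1×I-2: Ss
S/II-3 aff I-1×I-2: Ss
⇒ S over [I-1,I-2,II-1,II-2,II-3]: 2 consistent

II-2 ∈ {KK Ss, Kk Ss, kk Ss}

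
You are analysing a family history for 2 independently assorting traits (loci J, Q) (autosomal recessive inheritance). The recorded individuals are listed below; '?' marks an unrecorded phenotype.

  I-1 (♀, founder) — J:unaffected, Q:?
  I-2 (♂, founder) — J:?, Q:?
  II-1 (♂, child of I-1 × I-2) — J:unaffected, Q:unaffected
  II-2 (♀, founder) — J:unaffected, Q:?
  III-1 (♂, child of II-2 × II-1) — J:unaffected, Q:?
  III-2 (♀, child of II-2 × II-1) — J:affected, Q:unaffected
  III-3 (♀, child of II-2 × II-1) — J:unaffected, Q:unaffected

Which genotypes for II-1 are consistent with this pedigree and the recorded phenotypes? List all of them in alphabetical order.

J/I-1 un ·: JJ|Jj
J/I-2 ? ·: JJ|Jj|jj
J/II-1 un I-1×I-2: Jj
J/II-2 un ·: Jj
J/III-1 un II-2×II-1: JJ|Jj
J/III-2 aff II-2×II-1: jj
J/III-3 un II-2×II-1: JJ|Jj
⇒ J over [I-1,I-2,II-1,II-2,III-1,III-2,III-3]: 20 consistent
Q/I-1 ? ·: QQ|Qq|qq
Q/I-2 ? ·: QQ|Qq|qq
Q/II-1 un I-1×I-2: QQ|Qq
Q/II-2 ? ·: QQ|Qq|qq
Q/III-1 ? II-2×II-1: QQ|Qq|qq
Q/III-2 un II-2×II-1: QQ|Qq
Q/III-3 un II-2×II-1: QQ|Qq
⇒ Q over [I-1,I-2,II-1,II-2,III-1,III-2,III-3]: 194 consistent

II-1 ∈ {Jj QQ, Jj Qq}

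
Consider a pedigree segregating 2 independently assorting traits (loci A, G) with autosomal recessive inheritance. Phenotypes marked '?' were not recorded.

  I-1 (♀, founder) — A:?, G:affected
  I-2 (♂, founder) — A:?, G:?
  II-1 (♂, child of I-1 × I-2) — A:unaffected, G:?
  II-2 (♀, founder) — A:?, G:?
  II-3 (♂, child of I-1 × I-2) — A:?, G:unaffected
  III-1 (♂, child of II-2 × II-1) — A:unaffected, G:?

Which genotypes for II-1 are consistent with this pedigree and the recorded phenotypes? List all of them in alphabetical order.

A/I-1 ? ·: AA|Aa|aa
A/I-2 ? ·: AA|Aa|aa
A/II-1 un I-1×I-2: AA|Aa
A/II-2 ? ·: AA|Aa|aa
A/II-3 ? I-1×I-2: AA|Aa|aa
A/III-1 un II-2×II-1: AA|Aa
⇒ A over [I-1,I-2,II-1,II-2,II-3,III-1]: 97 consistent
G/I-1 aff ·: gg
G/I-2 ? ·: GG|Gg
G/II-1 ? I-1×I-2: Gg|gg
G/II-2 ? ·: GG|Gg|gg
G/II-3 un I-1×I-2: Gg
G/III-1 ? II-2×II-1: GG|Gg|gg
⇒ G over [I-1,I-2,II-1,II-2,II-3,III-1]: 18 consistent

II-1 ∈ {AA Gg, AA gg, Aa Gg, Aa gg}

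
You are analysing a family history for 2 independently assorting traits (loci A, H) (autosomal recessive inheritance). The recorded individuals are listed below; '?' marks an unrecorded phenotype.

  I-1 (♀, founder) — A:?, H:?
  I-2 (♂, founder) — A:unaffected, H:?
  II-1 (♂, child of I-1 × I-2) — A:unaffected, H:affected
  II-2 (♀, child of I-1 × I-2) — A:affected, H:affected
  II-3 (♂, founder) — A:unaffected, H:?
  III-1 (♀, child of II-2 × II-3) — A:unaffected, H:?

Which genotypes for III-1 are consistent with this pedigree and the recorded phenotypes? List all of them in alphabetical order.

A/I-1 ? ·: Aa|aa
A/I-2 un ·: Aa
A/II-1 un I-1×I-2: AA|Aa
A/II-2 aff I-1×I-2: aa
A/II-3 un ·: AA|Aa
A/III-1 un II-2×II-3: Aa
⇒ A over [I-1,I-2,II-1,II-2,II-3,III-1]: 6 consistent
H/I-1 ? ·: Hh|hh
H/I-2 ? ·: Hh|hh
H/II-1 aff I-1×I-2: hh
H/II-2 aff I-1×I-2: hh
H/II-3 ? ·: HH|Hh|hh
H/III-1 ? II-2×II-3: Hh|hh
⇒ H over [I-1,I-2,II-1,II-2,II-3,III-1]: 16 consistent

III-1 ∈ {Aa Hh, Aa hh}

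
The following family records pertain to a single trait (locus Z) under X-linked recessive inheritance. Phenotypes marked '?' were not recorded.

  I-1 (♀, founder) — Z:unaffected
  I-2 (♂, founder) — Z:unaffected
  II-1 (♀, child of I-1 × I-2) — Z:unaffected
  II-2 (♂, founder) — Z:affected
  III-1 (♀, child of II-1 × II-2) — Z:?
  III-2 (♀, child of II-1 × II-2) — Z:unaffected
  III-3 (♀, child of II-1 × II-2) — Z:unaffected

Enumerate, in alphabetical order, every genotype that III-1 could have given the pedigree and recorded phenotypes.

III-1 ∈ {X^ZX^z, X^zX^z}

Z/I-1 un ·: X^ZX^Z|X^ZX^z
Z/I-2 un ·: X^ZY
Z/II-1 un I-1×I-2: X^ZX^Z|X^ZX^z
Z/II-2 aff ·: X^zY
Z/III-1 ? II-1×II-2: X^ZX^z|X^zX^z
Z/III-2 un II-1×II-2: X^ZX^z
Z/III-3 un II-1×II-2: X^ZX^z
⇒ Z over [I-1,I-2,II-1,II-2,III-1,III-2,III-3]: 4 consistent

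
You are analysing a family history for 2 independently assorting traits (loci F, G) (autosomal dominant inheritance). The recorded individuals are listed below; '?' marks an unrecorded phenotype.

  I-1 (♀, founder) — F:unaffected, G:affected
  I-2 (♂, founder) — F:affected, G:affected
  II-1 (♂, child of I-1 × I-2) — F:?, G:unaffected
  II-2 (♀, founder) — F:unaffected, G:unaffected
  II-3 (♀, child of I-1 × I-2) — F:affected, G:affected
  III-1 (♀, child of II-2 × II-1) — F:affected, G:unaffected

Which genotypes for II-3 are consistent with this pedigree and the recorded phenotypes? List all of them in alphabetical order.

II-3 ∈ {Ff GG, Ff Gg}

F/I-1 un ·: ff
F/I-2 aff ·: Ff|FF
F/II-1 ? I-1×I-2: Ff
F/II-2 un ·: ff
F/II-3 aff I-1×I-2: Ff
F/III-1 aff II-2×II-1: Ff
⇒ F over [I-1,I-2,II-1,II-2,II-3,III-1]: 2 consistent
G/I-1 aff ·: Gg
G/I-2 aff ·: Gg
G/II-1 un I-1×I-2: gg
G/II-2 un ·: gg
G/II-3 aff I-1×I-2: Gg|GG
G/III-1 un II-2×II-1: gg
⇒ G over [I-1,I-2,II-1,II-2,II-3,III-1]: 2 consistent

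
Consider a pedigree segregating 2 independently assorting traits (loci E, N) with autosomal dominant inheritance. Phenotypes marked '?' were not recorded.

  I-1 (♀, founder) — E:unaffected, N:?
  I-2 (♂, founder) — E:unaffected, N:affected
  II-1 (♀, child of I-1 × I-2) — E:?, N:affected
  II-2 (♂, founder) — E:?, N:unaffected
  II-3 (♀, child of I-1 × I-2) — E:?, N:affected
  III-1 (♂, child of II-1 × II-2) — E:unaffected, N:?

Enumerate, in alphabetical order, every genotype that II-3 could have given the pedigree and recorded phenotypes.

E/I-1 un ·: ee
E/I-2 un ·: ee
E/II-1 ? I-1×I-2: ee
E/II-2 ? ·: ee|Ee
E/II-3 ? I-1×I-2: ee
E/III-1 un II-1×II-2: ee
⇒ E over [I-1,I-2,II-1,II-2,II-3,III-1]: 2 consistent
N/I-1 ? ·: nn|Nn|NN
N/I-2 aff ·: Nn|NN
N/II-1 aff I-1×I-2: Nn|NN
N/II-2 un ·: nn
N/II-3 aff I-1×I-2: Nn|NN
N/III-1 ? II-1×II-2: nn|Nn
⇒ N over [I-1,I-2,II-1,II-2,II-3,III-1]: 23 consistent

II-3 ∈ {ee NN, ee Nn}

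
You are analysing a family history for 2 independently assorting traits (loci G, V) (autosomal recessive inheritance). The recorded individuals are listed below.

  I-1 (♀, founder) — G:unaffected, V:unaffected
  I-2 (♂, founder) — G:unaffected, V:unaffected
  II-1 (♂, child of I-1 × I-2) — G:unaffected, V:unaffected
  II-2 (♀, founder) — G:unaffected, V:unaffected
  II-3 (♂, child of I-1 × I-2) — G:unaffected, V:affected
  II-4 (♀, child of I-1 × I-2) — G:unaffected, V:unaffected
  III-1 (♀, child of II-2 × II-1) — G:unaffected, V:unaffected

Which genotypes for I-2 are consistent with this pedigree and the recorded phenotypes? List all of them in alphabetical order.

G/I-1 un ·: GG|Gg
G/I-2 un ·: GG|Gg
G/II-1 un I-1×I-2: GG|Gg
G/II-2 un ·: GG|Gg
G/II-3 un I-1×I-2: GG|Gg
G/II-4 un I-1×I-2: GG|Gg
G/III-1 un II-2×II-1: GG|Gg
⇒ G over [I-1,I-2,II-1,II-2,II-3,II-4,III-1]: 87 consistent
V/I-1 un ·: Vv
V/I-2 un ·: Vv
V/II-1 un I-1×I-2: VV|Vv
V/II-2 un ·: VV|Vv
V/II-3 aff I-1×I-2: vv
V/II-4 un I-1×I-2: VV|Vv
V/III-1 un II-2×II-1: VV|Vv
⇒ V over [I-1,I-2,II-1,II-2,II-3,II-4,III-1]: 14 consistent

I-2 ∈ {GG Vv, Gg Vv}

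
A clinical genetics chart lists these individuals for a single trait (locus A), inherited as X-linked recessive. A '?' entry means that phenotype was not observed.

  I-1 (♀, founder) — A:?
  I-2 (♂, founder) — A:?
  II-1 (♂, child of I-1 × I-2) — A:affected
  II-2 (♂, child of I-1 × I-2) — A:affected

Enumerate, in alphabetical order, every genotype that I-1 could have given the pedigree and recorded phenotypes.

A/I-1 ? ·: X^AX^a|X^aX^a
A/I-2 ? ·: X^AY|X^aY
A/II-1 aff I-1×I-2: X^aY
A/II-2 aff I-1×I-2: X^aY
⇒ A over [I-1,I-2,II-1,II-2]: 4 consistent

I-1 ∈ {X^AX^a, X^aX^a}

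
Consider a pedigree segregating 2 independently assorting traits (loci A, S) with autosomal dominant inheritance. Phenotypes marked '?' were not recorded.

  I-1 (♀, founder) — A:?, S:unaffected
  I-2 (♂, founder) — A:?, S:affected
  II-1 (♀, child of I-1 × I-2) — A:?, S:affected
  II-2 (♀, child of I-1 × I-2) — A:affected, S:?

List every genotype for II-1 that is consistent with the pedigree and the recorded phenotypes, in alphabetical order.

II-1 ∈ {AA Ss, Aa Ss, aa Ss}

A/I-1 ? ·: aa|Aa|AA
A/I-2 ? ·: aa|Aa|AA
A/II-1 ? I-1×I-2: aa|Aa|AA
A/II-2 aff I-1×I-2: Aa|AA
⇒ A over [I-1,I-2,II-1,II-2]: 21 consistent
S/I-1 un ·: ss
S/I-2 aff ·: Ss|SS
S/II-1 aff I-1×I-2: Ss
S/II-2 ? I-1×I-2: ss|Ss
⇒ S over [I-1,I-2,II-1,II-2]: 3 consistent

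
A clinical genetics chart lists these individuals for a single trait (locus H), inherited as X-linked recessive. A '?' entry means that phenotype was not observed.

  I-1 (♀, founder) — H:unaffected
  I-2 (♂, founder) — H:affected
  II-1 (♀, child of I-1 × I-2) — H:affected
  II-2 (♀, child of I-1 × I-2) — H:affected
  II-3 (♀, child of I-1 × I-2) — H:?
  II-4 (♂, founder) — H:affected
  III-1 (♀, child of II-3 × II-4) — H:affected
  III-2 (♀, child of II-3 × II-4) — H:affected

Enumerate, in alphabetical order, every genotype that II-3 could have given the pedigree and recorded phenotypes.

H/I-1 un ·: X^HX^h
H/I-2 aff ·: X^hY
H/II-1 aff I-1×I-2: X^hX^h
H/II-2 aff I-1×I-2: X^hX^h
H/II-3 ? I-1×I-2: X^HX^h|X^hX^h
H/II-4 aff ·: X^hY
H/III-1 aff II-3×II-4: X^hX^h
H/III-2 aff II-3×II-4: X^hX^h
⇒ H over [I-1,I-2,II-1,II-2,II-3,II-4,III-1,III-2]: 2 consistent

II-3 ∈ {X^HX^h, X^hX^h}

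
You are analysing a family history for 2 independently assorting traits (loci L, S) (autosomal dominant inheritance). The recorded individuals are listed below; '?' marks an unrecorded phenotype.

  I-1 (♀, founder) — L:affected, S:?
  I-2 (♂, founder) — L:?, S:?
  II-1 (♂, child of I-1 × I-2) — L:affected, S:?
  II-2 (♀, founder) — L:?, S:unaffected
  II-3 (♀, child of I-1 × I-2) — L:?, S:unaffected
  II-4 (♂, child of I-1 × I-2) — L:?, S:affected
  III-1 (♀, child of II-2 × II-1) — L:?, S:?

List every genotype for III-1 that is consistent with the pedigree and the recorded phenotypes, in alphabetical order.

III-1 ∈ {LL Ss, LL ss, Ll Ss, Ll ss, ll Ss, ll ss}

L/I-1 aff ·: Ll|LL
L/I-2 ? ·: ll|Ll|LL
L/II-1 aff I-1×I-2: Ll|LL
L/II-2 ? ·: ll|Ll|LL
L/II-3 ? I-1×I-2: ll|Ll|LL
L/II-4 ? I-1×I-2: ll|Ll|LL
L/III-1 ? II-2×II-1: ll|Ll|LL
⇒ L over [I-1,I-2,II-1,II-2,II-3,II-4,III-1]: 226 consistent
S/I-1 ? ·: ss|Ss
S/I-2 ? ·: ss|Ss
S/II-1 ? I-1×I-2: ss|Ss|SS
S/II-2 un ·: ss
S/II-3 un I-1×I-2: ss
S/II-4 aff I-1×I-2: Ss|SS
S/III-1 ? II-2×II-1: ss|Ss
⇒ S over [I-1,I-2,II-1,II-2,II-3,II-4,III-1]: 14 consistent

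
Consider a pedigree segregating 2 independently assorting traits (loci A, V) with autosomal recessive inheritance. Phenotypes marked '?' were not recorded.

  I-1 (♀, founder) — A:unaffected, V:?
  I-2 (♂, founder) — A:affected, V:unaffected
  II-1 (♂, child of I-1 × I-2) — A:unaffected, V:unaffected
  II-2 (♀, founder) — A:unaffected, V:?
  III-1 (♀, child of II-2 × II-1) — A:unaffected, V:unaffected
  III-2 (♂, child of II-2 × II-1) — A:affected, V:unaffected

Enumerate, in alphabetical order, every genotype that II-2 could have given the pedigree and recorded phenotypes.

II-2 ∈ {Aa VV, Aa Vv, Aa vv}

A/I-1 un ·: AA|Aa
A/I-2 aff ·: aa
A/II-1 un I-1×I-2: Aa
A/II-2 un ·: Aa
A/III-1 un II-2×II-1: AA|Aa
A/III-2 aff II-2×II-1: aa
⇒ A over [I-1,I-2,II-1,II-2,III-1,III-2]: 4 consistent
V/I-1 ? ·: VV|Vv|vv
V/I-2 un ·: VV|Vv
V/II-1 un I-1×I-2: VV|Vv
V/II-2 ? ·: VV|Vv|vv
V/III-1 un II-2×II-1: VV|Vv
V/III-2 un II-2×II-1: VV|Vv
⇒ V over [I-1,I-2,II-1,II-2,III-1,III-2]: 69 consistent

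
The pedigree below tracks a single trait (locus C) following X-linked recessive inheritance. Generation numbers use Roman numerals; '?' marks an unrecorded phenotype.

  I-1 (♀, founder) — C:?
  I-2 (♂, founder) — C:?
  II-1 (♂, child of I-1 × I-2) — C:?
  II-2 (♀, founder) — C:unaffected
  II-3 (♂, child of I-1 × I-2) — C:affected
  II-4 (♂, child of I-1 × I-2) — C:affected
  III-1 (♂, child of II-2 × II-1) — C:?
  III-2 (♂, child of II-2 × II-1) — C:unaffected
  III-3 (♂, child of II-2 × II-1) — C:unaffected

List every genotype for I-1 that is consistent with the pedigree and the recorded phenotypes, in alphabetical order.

I-1 ∈ {X^CX^c, X^cX^c}

C/I-1 ? ·: X^CX^c|X^cX^c
C/I-2 ? ·: X^CY|X^cY
C/II-1 ? I-1×I-2: X^CY|X^cY
C/II-2 un ·: X^CX^C|X^CX^c
C/II-3 aff I-1×I-2: X^cY
C/II-4 aff I-1×I-2: X^cY
C/III-1 ? II-2×II-1: X^CY|X^cY
C/III-2 un II-2×II-1: X^CY
C/III-3 un II-2×II-1: X^CY
⇒ C over [I-1,I-2,II-1,II-2,II-3,II-4,III-1,III-2,III-3]: 18 consistent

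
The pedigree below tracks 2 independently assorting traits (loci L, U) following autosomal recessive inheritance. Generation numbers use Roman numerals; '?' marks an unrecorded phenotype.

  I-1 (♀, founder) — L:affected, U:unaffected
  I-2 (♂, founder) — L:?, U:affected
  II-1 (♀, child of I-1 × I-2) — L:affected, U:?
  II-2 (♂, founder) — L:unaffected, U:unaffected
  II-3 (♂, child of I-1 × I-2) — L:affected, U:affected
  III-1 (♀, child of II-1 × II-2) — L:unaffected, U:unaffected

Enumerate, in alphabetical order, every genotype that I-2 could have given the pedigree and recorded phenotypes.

I-2 ∈ {Ll uu, ll uu}

L/I-1 aff ·: ll
L/I-2 ? ·: Ll|ll
L/II-1 aff I-1×I-2: ll
L/II-2 un ·: LL|Ll
L/II-3 aff I-1×I-2: ll
L/III-1 un II-1×II-2: Ll
⇒ L over [I-1,I-2,II-1,II-2,II-3,III-1]: 4 consistent
U/I-1 un ·: Uu
U/I-2 aff ·: uu
U/II-1 ? I-1×I-2: Uu|uu
U/II-2 un ·: UU|Uu
U/II-3 aff I-1×I-2: uu
U/III-1 un II-1×II-2: UU|Uu
⇒ U over [I-1,I-2,II-1,II-2,II-3,III-1]: 6 consistent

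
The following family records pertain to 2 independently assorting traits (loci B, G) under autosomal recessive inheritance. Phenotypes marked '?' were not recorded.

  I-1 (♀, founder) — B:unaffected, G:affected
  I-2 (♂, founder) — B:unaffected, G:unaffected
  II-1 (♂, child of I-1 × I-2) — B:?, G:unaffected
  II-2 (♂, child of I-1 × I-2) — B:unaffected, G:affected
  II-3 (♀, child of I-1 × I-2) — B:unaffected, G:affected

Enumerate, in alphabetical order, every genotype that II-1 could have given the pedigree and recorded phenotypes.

B/I-1 un ·: BB|Bb
B/I-2 un ·: BB|Bb
B/II-1 ? I-1×I-2: BB|Bb|bb
B/II-2 un I-1×I-2: BB|Bb
B/II-3 un I-1×I-2: BB|Bb
⇒ B over [I-1,I-2,II-1,II-2,II-3]: 29 consistent
G/I-1 aff ·: gg
G/I-2 un ·: Gg
G/II-1 un I-1×I-2: Gg
G/II-2 aff I-1×I-2: gg
G/II-3 aff I-1×I-2: gg
⇒ G over [I-1,I-2,II-1,II-2,II-3]: 1 consistent

II-1 ∈ {BB Gg, Bb Gg, bb Gg}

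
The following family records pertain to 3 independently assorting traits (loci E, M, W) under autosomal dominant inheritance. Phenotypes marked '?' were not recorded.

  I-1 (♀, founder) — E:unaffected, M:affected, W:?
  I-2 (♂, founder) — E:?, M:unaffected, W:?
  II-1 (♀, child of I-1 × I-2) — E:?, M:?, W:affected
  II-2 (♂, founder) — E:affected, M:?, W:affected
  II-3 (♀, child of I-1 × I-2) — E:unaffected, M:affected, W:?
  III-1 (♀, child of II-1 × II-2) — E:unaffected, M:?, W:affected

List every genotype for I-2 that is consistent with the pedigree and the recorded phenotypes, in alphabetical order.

I-2 ∈ {Ee mm WW, Ee mm Ww, Ee mm ww, ee mm WW, ee mm Ww, ee mm ww}

E/I-1 un ·: ee
E/I-2 ? ·: ee|Ee
E/II-1 ? I-1×I-2: ee|Ee
E/II-2 aff ·: Ee
E/II-3 un I-1×I-2: ee
E/III-1 un II-1×II-2: ee
⇒ E over [I-1,I-2,II-1,II-2,II-3,III-1]: 3 consistent
M/I-1 aff ·: Mm|MM
M/I-2 un ·: mm
M/II-1 ? I-1×I-2: mm|Mm
M/II-2 ? ·: mm|Mm|MM
M/II-3 aff I-1×I-2: Mm
M/III-1 ? II-1×II-2: mm|Mm|MM
⇒ M over [I-1,I-2,II-1,II-2,II-3,III-1]: 18 consistent
W/I-1 ? ·: ww|Ww|WW
W/I-2 ? ·: ww|Ww|WW
W/II-1 aff I-1×I-2: Ww|WW
W/II-2 aff ·: Ww|WW
W/II-3 ? I-1×I-2: ww|Ww|WW
W/III-1 aff II-1×II-2: Ww|WW
⇒ W over [I-1,I-2,II-1,II-2,II-3,III-1]: 76 consistent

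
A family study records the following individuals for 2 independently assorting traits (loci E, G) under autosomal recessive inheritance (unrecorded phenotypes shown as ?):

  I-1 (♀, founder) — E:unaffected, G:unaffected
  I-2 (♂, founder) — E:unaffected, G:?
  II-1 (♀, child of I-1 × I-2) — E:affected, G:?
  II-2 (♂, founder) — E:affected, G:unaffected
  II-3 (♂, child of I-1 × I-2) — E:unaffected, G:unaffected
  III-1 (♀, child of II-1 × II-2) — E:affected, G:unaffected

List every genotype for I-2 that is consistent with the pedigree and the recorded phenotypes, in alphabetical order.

E/I-1 un ·: Ee
E/I-2 un ·: Ee
E/II-1 aff I-1×I-2: ee
E/II-2 aff ·: ee
E/II-3 un I-1×I-2: EE|Ee
E/III-1 aff II-1×II-2: ee
⇒ E over [I-1,I-2,II-1,II-2,II-3,III-1]: 2 consistent
G/I-1 un ·: GG|Gg
G/I-2 ? ·: GG|Gg|gg
G/II-1 ? I-1×I-2: GG|Gg|gg
G/II-2 un ·: GG|Gg
G/II-3 un I-1×I-2: GG|Gg
G/III-1 un II-1×II-2: GG|Gg
⇒ G over [I-1,I-2,II-1,II-2,II-3,III-1]: 59 consistent

I-2 ∈ {Ee GG, Ee Gg, Ee gg}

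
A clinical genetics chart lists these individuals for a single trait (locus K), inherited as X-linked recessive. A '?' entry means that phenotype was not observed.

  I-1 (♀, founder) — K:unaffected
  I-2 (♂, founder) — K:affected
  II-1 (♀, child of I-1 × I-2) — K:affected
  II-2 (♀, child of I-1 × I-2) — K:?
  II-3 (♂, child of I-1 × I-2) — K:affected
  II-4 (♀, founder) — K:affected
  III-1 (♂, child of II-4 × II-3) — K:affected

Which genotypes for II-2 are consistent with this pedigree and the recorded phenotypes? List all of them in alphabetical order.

K/I-1 un ·: X^KX^k
K/I-2 aff ·: X^kY
K/II-1 aff I-1×I-2: X^kX^k
K/II-2 ? I-1×I-2: X^KX^k|X^kX^k
K/II-3 aff I-1×I-2: X^kY
K/II-4 aff ·: X^kX^k
K/III-1 aff II-4×II-3: X^kY
⇒ K over [I-1,I-2,II-1,II-2,II-3,II-4,III-1]: 2 consistent

II-2 ∈ {X^KX^k, X^kX^k}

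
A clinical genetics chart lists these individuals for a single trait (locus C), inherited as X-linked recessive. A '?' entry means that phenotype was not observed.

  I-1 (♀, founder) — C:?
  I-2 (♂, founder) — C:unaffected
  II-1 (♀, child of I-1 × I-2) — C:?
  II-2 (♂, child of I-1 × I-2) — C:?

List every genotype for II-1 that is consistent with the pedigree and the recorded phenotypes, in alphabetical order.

C/I-1 ? ·: X^CX^C|X^CX^c|X^cX^c
C/I-2 un ·: X^CY
C/II-1 ? I-1×I-2: X^CX^C|X^CX^c
C/II-2 ? I-1×I-2: X^CY|X^cY
⇒ C over [I-1,I-2,II-1,II-2]: 6 consistent

II-1 ∈ {X^CX^C, X^CX^c}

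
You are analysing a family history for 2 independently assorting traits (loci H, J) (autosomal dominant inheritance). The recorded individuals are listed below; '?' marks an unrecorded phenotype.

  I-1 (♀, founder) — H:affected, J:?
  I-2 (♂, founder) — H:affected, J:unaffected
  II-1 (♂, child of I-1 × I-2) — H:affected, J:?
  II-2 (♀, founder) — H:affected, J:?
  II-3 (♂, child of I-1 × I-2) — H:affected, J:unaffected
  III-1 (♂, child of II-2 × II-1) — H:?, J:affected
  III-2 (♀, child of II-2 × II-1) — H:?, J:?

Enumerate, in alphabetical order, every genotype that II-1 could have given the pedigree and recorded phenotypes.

II-1 ∈ {HH Jj, HH jj, Hh Jj, Hh jj}

H/I-1 aff ·: Hh|HH
H/I-2 aff ·: Hh|HH
H/II-1 aff I-1×I-2: Hh|HH
H/II-2 aff ·: Hh|HH
H/II-3 aff I-1×I-2: Hh|HH
H/III-1 ? II-2×II-1: hh|Hh|HH
H/III-2 ? II-2×II-1: hh|Hh|HH
⇒ H over [I-1,I-2,II-1,II-2,II-3,III-1,III-2]: 113 consistent
J/I-1 ? ·: jj|Jj
J/I-2 un ·: jj
J/II-1 ? I-1×I-2: jj|Jj
J/II-2 ? ·: jj|Jj|JJ
J/II-3 un I-1×I-2: jj
J/III-1 aff II-2×II-1: Jj|JJ
J/III-2 ? II-2×II-1: jj|Jj|JJ
⇒ J over [I-1,I-2,II-1,II-2,II-3,III-1,III-2]: 18 consistent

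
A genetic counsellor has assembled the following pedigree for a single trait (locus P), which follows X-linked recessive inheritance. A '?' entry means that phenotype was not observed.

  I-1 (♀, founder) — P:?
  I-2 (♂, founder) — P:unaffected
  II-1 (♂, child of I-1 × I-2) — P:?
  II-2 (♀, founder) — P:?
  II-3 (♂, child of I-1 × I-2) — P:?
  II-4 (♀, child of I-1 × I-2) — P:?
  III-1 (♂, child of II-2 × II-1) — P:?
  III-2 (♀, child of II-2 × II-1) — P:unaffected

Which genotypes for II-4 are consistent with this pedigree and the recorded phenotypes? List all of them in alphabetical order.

II-4 ∈ {X^PX^P, X^PX^p}

P/I-1 ? ·: X^PX^P|X^PX^p|X^pX^p
P/I-2 un ·: X^PY
P/II-1 ? I-1×I-2: X^PY|X^pY
P/II-2 ? ·: X^PX^P|X^PX^p|X^pX^p
P/II-3 ? I-1×I-2: X^PY|X^pY
P/II-4 ? I-1×I-2: X^PX^P|X^PX^p
P/III-1 ? II-2×II-1: X^PY|X^pY
P/III-2 un II-2×II-1: X^PX^P|X^PX^p
⇒ P over [I-1,I-2,II-1,II-2,II-3,II-4,III-1,III-2]: 45 consistent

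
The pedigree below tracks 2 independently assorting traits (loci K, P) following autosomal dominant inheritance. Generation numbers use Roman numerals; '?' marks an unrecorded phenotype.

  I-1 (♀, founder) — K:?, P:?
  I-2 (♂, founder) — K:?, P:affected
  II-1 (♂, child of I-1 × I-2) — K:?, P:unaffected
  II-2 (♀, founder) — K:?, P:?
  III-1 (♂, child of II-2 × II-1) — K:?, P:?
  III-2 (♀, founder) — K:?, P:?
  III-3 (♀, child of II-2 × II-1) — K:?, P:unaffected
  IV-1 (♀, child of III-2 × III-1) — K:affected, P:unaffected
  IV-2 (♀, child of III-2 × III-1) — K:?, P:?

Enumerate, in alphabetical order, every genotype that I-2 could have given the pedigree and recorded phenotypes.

I-2 ∈ {KK Pp, Kk Pp, kk Pp}

K/I-1 ? ·: kk|Kk|KK
K/I-2 ? ·: kk|Kk|KK
K/II-1 ? I-1×I-2: kk|Kk|KK
K/II-2 ? ·: kk|Kk|KK
K/III-1 ? II-2×II-1: kk|Kk|KK
K/III-2 ? ·: kk|Kk|KK
K/III-3 ? II-2×II-1: kk|Kk|KK
K/IV-1 aff III-2×III-1: Kk|KK
K/IV-2 ? III-2×III-1: kk|Kk|KK
⇒ K over [I-1,I-2,II-1,II-2,III-1,III-2,III-3,IV-1,IV-2]: 1299 consistent
P/I-1 ? ·: pp|Pp
P/I-2 aff ·: Pp
P/II-1 un I-1×I-2: pp
P/II-2 ? ·: pp|Pp
P/III-1 ? II-2×II-1: pp|Pp
P/III-2 ? ·: pp|Pp
P/III-3 un II-2×II-1: pp
P/IV-1 un III-2×III-1: pp
P/IV-2 ? III-2×III-1: pp|Pp|PP
⇒ P over [I-1,I-2,II-1,II-2,III-1,III-2,III-3,IV-1,IV-2]: 22 consistent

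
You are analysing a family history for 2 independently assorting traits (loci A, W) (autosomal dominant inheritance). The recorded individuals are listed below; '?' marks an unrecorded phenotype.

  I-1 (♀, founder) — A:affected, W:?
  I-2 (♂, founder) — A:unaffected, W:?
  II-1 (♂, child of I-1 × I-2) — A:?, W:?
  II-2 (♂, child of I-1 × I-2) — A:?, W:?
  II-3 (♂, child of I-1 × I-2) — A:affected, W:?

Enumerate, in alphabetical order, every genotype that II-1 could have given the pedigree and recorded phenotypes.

A/I-1 aff ·: Aa|AA
A/I-2 un ·: aa
A/II-1 ? I-1×I-2: aa|Aa
A/II-2 ? I-1×I-2: aa|Aa
A/II-3 aff I-1×I-2: Aa
⇒ A over [I-1,I-2,II-1,II-2,II-3]: 5 consistent
W/I-1 ? ·: ww|Ww|WW
W/I-2 ? ·: ww|Ww|WW
W/II-1 ? I-1×I-2: ww|Ww|WW
W/II-2 ? I-1×I-2: ww|Ww|WW
W/II-3 ? I-1×I-2: ww|Ww|WW
⇒ W over [I-1,I-2,II-1,II-2,II-3]: 63 consistent

II-1 ∈ {Aa WW, Aa Ww, Aa ww, aa WW, aa Ww, aa ww}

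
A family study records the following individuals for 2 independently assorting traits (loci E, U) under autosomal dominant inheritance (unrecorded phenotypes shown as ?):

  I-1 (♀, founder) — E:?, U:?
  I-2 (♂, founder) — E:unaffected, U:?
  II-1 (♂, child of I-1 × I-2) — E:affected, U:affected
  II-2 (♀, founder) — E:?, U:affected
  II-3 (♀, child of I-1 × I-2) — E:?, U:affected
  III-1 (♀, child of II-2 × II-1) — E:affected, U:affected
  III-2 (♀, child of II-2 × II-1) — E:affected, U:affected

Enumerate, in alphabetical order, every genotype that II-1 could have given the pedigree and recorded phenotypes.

II-1 ∈ {Ee UU, Ee Uu}

E/I-1 ? ·: Ee|EE
E/I-2 un ·: ee
E/II-1 aff I-1×I-2: Ee
E/II-2 ? ·: ee|Ee|EE
E/II-3 ? I-1×I-2: ee|Ee
E/III-1 aff II-2×II-1: Ee|EE
E/III-2 aff II-2×II-1: Ee|EE
⇒ E over [I-1,I-2,II-1,II-2,II-3,III-1,III-2]: 27 consistent
U/I-1 ? ·: uu|Uu|UU
U/I-2 ? ·: uu|Uu|UU
U/II-1 aff I-1×I-2: Uu|UU
U/II-2 aff ·: Uu|UU
U/II-3 aff I-1×I-2: Uu|UU
U/III-1 aff II-2×II-1: Uu|UU
U/III-2 aff II-2×II-1: Uu|UU
⇒ U over [I-1,I-2,II-1,II-2,II-3,III-1,III-2]: 115 consistent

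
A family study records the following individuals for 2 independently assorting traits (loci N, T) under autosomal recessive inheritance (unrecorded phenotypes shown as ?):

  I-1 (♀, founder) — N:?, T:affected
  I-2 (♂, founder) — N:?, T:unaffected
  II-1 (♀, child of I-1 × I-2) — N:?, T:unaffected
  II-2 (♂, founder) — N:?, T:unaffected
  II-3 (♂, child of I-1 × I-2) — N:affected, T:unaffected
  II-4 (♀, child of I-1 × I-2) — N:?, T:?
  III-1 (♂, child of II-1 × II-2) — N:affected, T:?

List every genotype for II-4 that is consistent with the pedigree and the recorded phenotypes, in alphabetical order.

II-4 ∈ {NN Tt, NN tt, Nn Tt, Nn tt, nn Tt, nn tt}

N/I-1 ? ·: Nn|nn
N/I-2 ? ·: Nn|nn
N/II-1 ? I-1×I-2: Nn|nn
N/II-2 ? ·: Nn|nn
N/II-3 aff I-1×I-2: nn
N/II-4 ? I-1×I-2: NN|Nn|nn
N/III-1 aff II-1×II-2: nn
⇒ N over [I-1,I-2,II-1,II-2,II-3,II-4,III-1]: 30 consistent
T/I-1 aff ·: tt
T/I-2 un ·: TT|Tt
T/II-1 un I-1×I-2: Tt
T/II-2 un ·: TT|Tt
T/II-3 un I-1×I-2: Tt
T/II-4 ? I-1×I-2: Tt|tt
T/III-1 ? II-1×II-2: TT|Tt|tt
⇒ T over [I-1,I-2,II-1,II-2,II-3,II-4,III-1]: 15 consistent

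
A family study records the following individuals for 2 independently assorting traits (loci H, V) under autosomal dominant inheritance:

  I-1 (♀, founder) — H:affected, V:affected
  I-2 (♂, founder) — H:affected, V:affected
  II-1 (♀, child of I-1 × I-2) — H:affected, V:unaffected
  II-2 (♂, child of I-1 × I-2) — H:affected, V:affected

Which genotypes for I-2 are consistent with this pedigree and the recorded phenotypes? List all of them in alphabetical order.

I-2 ∈ {HH Vv, Hh Vv}

H/I-1 aff ·: Hh|HH
H/I-2 aff ·: Hh|HH
H/II-1 aff I-1×I-2: Hh|HH
H/II-2 aff I-1×I-2: Hh|HH
⇒ H over [I-1,I-2,II-1,II-2]: 13 consistent
V/I-1 aff ·: Vv
V/I-2 aff ·: Vv
V/II-1 un I-1×I-2: vv
V/II-2 aff I-1×I-2: Vv|VV
⇒ V over [I-1,I-2,II-1,II-2]: 2 consistent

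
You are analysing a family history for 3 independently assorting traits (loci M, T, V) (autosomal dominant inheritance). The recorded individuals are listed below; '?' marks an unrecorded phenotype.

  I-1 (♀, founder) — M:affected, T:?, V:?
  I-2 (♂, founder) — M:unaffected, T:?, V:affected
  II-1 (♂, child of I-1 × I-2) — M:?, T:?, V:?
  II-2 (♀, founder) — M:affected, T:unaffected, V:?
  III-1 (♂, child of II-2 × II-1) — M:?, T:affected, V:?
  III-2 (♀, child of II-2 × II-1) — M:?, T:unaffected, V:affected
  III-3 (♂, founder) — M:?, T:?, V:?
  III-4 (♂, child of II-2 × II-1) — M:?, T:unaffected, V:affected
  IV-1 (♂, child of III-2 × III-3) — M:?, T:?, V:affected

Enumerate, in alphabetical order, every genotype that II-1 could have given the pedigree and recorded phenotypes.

II-1 ∈ {Mm Tt VV, Mm Tt Vv, Mm Tt vv, mm Tt VV, mm Tt Vv, mm Tt vv}

M/I-1 aff ·: Mm|MM
M/I-2 un ·: mm
M/II-1 ? I-1×I-2: mm|Mm
M/II-2 aff ·: Mm|MM
M/III-1 ? II-2×II-1: mm|Mm|MM
M/III-2 ? II-2×II-1: mm|Mm|MM
M/III-3 ? ·: mm|Mm|MM
M/III-4 ? II-2×II-1: mm|Mm|MM
M/IV-1 ? III-2×III-3: mm|Mm|MM
⇒ M over [I-1,I-2,II-1,II-2,III-1,III-2,III-3,III-4,IV-1]: 409 consistent
T/I-1 ? ·: tt|Tt|TT
T/I-2 ? ·: tt|Tt|TT
T/II-1 ? I-1×I-2: Tt
T/II-2 un ·: tt
T/III-1 aff II-2×II-1: Tt
T/III-2 un II-2×II-1: tt
T/III-3 ? ·: tt|Tt|TT
T/III-4 un II-2×II-1: tt
T/IV-1 ? III-2×III-3: tt|Tt
⇒ T over [I-1,I-2,II-1,II-2,III-1,III-2,III-3,III-4,IV-1]: 28 consistent
V/I-1 ? ·: vv|Vv|VV
V/I-2 aff ·: Vv|VV
V/II-1 ? I-1×I-2: vv|Vv|VV
V/II-2 ? ·: vv|Vv|VV
V/III-1 ? II-2×II-1: vv|Vv|VV
V/III-2 aff II-2×II-1: Vv|VV
V/III-3 ? ·: vv|Vv|VV
V/III-4 aff II-2×II-1: Vv|VV
V/IV-1 aff III-2×III-3: Vv|VV
⇒ V over [I-1,I-2,II-1,II-2,III-1,III-2,III-3,III-4,IV-1]: 710 consistent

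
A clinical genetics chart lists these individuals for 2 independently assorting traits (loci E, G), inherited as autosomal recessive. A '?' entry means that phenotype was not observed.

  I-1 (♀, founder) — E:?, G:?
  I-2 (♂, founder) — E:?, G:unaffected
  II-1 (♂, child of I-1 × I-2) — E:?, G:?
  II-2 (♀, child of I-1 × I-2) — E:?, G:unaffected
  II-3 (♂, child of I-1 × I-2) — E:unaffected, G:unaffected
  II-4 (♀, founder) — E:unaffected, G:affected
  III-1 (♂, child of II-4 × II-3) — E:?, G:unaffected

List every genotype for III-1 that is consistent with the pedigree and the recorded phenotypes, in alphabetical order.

E/I-1 ? ·: EE|Ee|ee
E/I-2 ? ·: EE|Ee|ee
E/II-1 ? I-1×I-2: EE|Ee|ee
E/II-2 ? I-1×I-2: EE|Ee|ee
E/II-3 un I-1×I-2: EE|Ee
E/II-4 un ·: EE|Ee
E/III-1 ? II-4×II-3: EE|Ee|ee
⇒ E over [I-1,I-2,II-1,II-2,II-3,II-4,III-1]: 189 consistent
G/I-1 ? ·: GG|Gg|gg
G/I-2 un ·: GG|Gg
G/II-1 ? I-1×I-2: GG|Gg|gg
G/II-2 un I-1×I-2: GG|Gg
G/II-3 un I-1×I-2: GG|Gg
G/II-4 aff ·: gg
G/III-1 un II-4×II-3: Gg
⇒ G over [I-1,I-2,II-1,II-2,II-3,II-4,III-1]: 32 consistent

III-1 ∈ {EE Gg, Ee Gg, ee Gg}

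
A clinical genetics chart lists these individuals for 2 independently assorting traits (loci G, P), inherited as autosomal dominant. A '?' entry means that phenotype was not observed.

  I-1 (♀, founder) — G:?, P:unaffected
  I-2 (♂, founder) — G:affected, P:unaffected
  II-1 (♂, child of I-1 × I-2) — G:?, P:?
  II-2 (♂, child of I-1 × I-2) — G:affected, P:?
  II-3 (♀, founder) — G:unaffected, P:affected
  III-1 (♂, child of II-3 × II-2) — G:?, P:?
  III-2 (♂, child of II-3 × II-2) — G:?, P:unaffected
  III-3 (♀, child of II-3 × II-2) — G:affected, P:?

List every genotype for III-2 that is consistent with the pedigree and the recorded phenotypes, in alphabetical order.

G/I-1 ? ·: gg|Gg|GG
G/I-2 aff ·: Gg|GG
G/II-1 ? I-1×I-2: gg|Gg|GG
G/II-2 aff I-1×I-2: Gg|GG
G/II-3 un ·: gg
G/III-1 ? II-3×II-2: gg|Gg
G/III-2 ? II-3×II-2: gg|Gg
G/III-3 aff II-3×II-2: Gg
⇒ G over [I-1,I-2,II-1,II-2,II-3,III-1,III-2,III-3]: 48 consistent
P/I-1 un ·: pp
P/I-2 un ·: pp
P/II-1 ? I-1×I-2: pp
P/II-2 ? I-1×I-2: pp
P/II-3 aff ·: Pp
P/III-1 ? II-3×II-2: pp|Pp
P/III-2 un II-3×II-2: pp
P/III-3 ? II-3×II-2: pp|Pp
⇒ P over [I-1,I-2,II-1,II-2,II-3,III-1,III-2,III-3]: 4 consistent

III-2 ∈ {Gg pp, gg pp}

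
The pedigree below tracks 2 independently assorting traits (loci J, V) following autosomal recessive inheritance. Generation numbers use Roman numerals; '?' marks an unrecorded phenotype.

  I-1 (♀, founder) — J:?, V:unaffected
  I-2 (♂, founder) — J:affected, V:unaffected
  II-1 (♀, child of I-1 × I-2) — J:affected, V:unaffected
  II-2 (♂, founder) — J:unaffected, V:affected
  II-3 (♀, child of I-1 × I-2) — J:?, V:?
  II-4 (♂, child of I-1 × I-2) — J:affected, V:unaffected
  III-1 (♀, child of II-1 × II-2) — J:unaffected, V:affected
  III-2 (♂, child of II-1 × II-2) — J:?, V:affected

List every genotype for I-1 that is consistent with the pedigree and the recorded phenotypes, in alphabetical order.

I-1 ∈ {Jj VV, Jj Vv, jj VV, jj Vv}

J/I-1 ? ·: Jj|jj
J/I-2 aff ·: jj
J/II-1 aff I-1×I-2: jj
J/II-2 un ·: JJ|Jj
J/II-3 ? I-1×I-2: Jj|jj
J/II-4 aff I-1×I-2: jj
J/III-1 un II-1×II-2: Jj
J/III-2 ? II-1×II-2: Jj|jj
⇒ J over [I-1,I-2,II-1,II-2,II-3,II-4,III-1,III-2]: 9 consistent
V/I-1 un ·: VV|Vv
V/I-2 un ·: VV|Vv
V/II-1 un I-1×I-2: Vv
V/II-2 aff ·: vv
V/II-3 ? I-1×I-2: VV|Vv|vv
V/II-4 un I-1×I-2: VV|Vv
V/III-1 aff II-1×II-2: vv
V/III-2 aff II-1×II-2: vv
⇒ V over [I-1,I-2,II-1,II-2,II-3,II-4,III-1,III-2]: 14 consistent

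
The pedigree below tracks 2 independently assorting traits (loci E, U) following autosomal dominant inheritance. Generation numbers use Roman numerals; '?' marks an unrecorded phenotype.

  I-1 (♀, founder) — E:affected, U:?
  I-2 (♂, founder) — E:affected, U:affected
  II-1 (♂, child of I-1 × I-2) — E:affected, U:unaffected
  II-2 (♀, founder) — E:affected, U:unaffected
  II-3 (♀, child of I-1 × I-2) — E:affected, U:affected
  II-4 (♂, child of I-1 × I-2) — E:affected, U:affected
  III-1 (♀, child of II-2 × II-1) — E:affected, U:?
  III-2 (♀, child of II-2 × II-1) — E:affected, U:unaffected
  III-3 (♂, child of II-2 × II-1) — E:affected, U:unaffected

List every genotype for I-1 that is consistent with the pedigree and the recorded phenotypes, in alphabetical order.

I-1 ∈ {EE Uu, EE uu, Ee Uu, Ee uu}

E/I-1 aff ·: Ee|EE
E/I-2 aff ·: Ee|EE
E/II-1 aff I-1×I-2: Ee|EE
E/II-2 aff ·: Ee|EE
E/II-3 aff I-1×I-2: Ee|EE
E/II-4 aff I-1×I-2: Ee|EE
E/III-1 aff II-2×II-1: Ee|EE
E/III-2 aff II-2×II-1: Ee|EE
E/III-3 aff II-2×II-1: Ee|EE
⇒ E over [I-1,I-2,II-1,II-2,II-3,II-4,III-1,III-2,III-3]: 309 consistent
U/I-1 ? ·: uu|Uu
U/I-2 aff ·: Uu
U/II-1 un I-1×I-2: uu
U/II-2 un ·: uu
U/II-3 aff I-1×I-2: Uu|UU
U/II-4 aff I-1×I-2: Uu|UU
U/III-1 ? II-2×II-1: uu
U/III-2 un II-2×II-1: uu
U/III-3 un II-2×II-1: uu
⇒ U over [I-1,I-2,II-1,II-2,II-3,II-4,III-1,III-2,III-3]: 5 consistent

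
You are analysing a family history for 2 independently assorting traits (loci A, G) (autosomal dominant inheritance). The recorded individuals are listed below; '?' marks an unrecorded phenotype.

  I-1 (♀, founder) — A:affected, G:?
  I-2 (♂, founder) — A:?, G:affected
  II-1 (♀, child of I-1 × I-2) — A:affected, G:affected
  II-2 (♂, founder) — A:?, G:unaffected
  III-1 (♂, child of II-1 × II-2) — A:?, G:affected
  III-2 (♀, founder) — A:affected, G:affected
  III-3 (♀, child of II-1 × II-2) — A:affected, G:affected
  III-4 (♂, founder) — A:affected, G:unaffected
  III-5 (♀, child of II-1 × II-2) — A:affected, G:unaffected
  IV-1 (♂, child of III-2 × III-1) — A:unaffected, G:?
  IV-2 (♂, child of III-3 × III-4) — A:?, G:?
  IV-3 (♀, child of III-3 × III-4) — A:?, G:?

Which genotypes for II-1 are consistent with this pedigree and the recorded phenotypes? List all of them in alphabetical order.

A/I-1 aff ·: Aa|AA
A/I-2 ? ·: aa|Aa|AA
A/II-1 aff I-1×I-2: Aa|AA
A/II-2 ? ·: aa|Aa|AA
A/III-1 ? II-1×II-2: aa|Aa
A/III-2 aff ·: Aa
A/III-3 aff II-1×II-2: Aa|AA
A/III-4 aff ·: Aa|AA
A/III-5 aff II-1×II-2: Aa|AA
A/IV-1 un III-2×III-1: aa
A/IV-2 ? III-3×III-4: aa|Aa|AA
A/IV-3 ? III-3×III-4: aa|Aa|AA
⇒ A over [I-1,I-2,II-1,II-2,III-1,III-2,III-3,III-4,III-5,IV-1,IV-2,IV-3]: 866 consistent
G/I-1 ? ·: gg|Gg|GG
G/I-2 aff ·: Gg|GG
G/II-1 aff I-1×I-2: Gg
G/II-2 un ·: gg
G/III-1 aff II-1×II-2: Gg
G/III-2 aff ·: Gg|GG
G/III-3 aff II-1×II-2: Gg
G/III-4 un ·: gg
G/III-5 un II-1×II-2: gg
G/IV-1 ? III-2×III-1: gg|Gg|GG
G/IV-2 ? III-3×III-4: gg|Gg
G/IV-3 ? III-3×III-4: gg|Gg
⇒ G over [I-1,I-2,II-1,II-2,III-1,III-2,III-3,III-4,III-5,IV-1,IV-2,IV-3]: 100 consistent

II-1 ∈ {AA Gg, Aa Gg}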